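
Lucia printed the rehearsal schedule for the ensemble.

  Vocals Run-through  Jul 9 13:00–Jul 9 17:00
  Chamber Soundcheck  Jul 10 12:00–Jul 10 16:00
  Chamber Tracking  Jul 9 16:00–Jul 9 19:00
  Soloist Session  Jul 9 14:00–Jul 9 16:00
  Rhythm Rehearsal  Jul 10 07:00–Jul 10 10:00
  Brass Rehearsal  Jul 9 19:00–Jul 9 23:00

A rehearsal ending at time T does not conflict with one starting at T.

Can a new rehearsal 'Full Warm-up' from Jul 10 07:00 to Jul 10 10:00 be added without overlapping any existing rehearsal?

No — it overlaps Rhythm Rehearsal

Vocals Run-through: ends Jul 9 17:00 at or before Full Warm-up starts Jul 10 07:00 → clear.
Soloist Session: ends Jul 9 16:00 at or before Full Warm-up starts Jul 10 07:00 → clear.
Chamber Tracking: ends Jul 9 19:00 at or before Full Warm-up starts Jul 10 07:00 → clear.
Brass Rehearsal: ends Jul 9 23:00 at or before Full Warm-up starts Jul 10 07:00 → clear.
Rhythm Rehearsal: starts Jul 10 07:00 before Full Warm-up ends Jul 10 10:00, and ends Jul 10 10:00 after Full Warm-up starts Jul 10 07:00 → overlap.
Chamber Soundcheck: starts Jul 10 12:00 at or after Full Warm-up ends Jul 10 10:00 → clear.
Full Warm-up overlaps Rhythm Rehearsal.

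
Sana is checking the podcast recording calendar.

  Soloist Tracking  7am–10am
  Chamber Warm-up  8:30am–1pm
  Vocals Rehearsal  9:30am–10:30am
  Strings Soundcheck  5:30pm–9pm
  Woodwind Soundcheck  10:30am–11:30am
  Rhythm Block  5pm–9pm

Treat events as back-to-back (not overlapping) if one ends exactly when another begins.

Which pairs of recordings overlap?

Sorted by start: Soloist Tracking, Chamber Warm-up, Vocals Rehearsal, Woodwind Soundcheck, Rhythm Block, Strings Soundcheck.
Chamber Warm-up starts before Soloist Tracking ends → Soloist Tracking and Chamber Warm-up overlap.
Vocals Rehearsal starts before Soloist Tracking ends → Soloist Tracking and Vocals Rehearsal overlap.
Woodwind Soundcheck starts after Soloist Tracking ends, so Soloist Tracking has no further overlaps.
Vocals Rehearsal starts before Chamber Warm-up ends → Chamber Warm-up and Vocals Rehearsal overlap.
Woodwind Soundcheck starts before Chamber Warm-up ends → Chamber Warm-up and Woodwind Soundcheck overlap.
Rhythm Block starts after Chamber Warm-up ends, so Chamber Warm-up has no further overlaps.
Woodwind Soundcheck starts exactly when Vocals Rehearsal ends (back-to-back, no overlap), so Vocals Rehearsal has no further overlaps.
Rhythm Block starts after Woodwind Soundcheck ends, so Woodwind Soundcheck has no further overlaps.
Strings Soundcheck starts before Rhythm Block ends → Rhythm Block and Strings Soundcheck overlap.

Chamber Warm-up & Soloist Tracking, Chamber Warm-up & Vocals Rehearsal, Chamber Warm-up & Woodwind Soundcheck, Rhythm Block & Strings Soundcheck, Soloist Tracking & Vocals Rehearsal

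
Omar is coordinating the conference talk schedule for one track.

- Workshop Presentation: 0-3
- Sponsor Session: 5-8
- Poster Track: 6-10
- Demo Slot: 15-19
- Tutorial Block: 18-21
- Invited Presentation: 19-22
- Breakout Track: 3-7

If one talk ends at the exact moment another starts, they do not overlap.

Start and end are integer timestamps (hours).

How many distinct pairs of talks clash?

5

Sorted by start: Workshop Presentation, Breakout Track, Sponsor Session, Poster Track, Demo Slot, Tutorial Block, Invited Presentation.
Breakout Track starts exactly when Workshop Presentation ends (back-to-back, no overlap) — done with Workshop Presentation.
Sponsor Session starts before Breakout Track ends → Breakout Track and Sponsor Session overlap.
Poster Track starts before Breakout Track ends → Breakout Track and Poster Track overlap.
Demo Slot starts after Breakout Track ends — done with Breakout Track.
Poster Track starts before Sponsor Session ends → Sponsor Session and Poster Track overlap.
Demo Slot starts after Sponsor Session ends — done with Sponsor Session.
Demo Slot starts after Poster Track ends — done with Poster Track.
Tutorial Block starts before Demo Slot ends → Demo Slot and Tutorial Block overlap.
Invited Presentation starts exactly when Demo Slot ends (back-to-back, no overlap).
Invited Presentation starts before Tutorial Block ends → Tutorial Block and Invited Presentation overlap.
Overlapping pairs: Breakout Track & Poster Track, Breakout Track & Sponsor Session, Demo Slot & Tutorial Block, Invited Presentation & Tutorial Block, Poster Track & Sponsor Session — 5 in total.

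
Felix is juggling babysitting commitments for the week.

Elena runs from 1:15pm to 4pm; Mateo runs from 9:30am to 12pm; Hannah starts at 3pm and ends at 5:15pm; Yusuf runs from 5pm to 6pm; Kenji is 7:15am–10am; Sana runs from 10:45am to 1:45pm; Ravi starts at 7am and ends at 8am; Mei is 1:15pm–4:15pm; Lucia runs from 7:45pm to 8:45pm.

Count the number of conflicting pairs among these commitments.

9

Sorted by start: Ravi, Kenji, Mateo, Sana, Elena, Mei, Hannah, Yusuf, Lucia.
Kenji starts before Ravi ends → Ravi and Kenji overlap.
Mateo starts after Ravi ends, so Ravi has no further overlaps.
Mateo starts before Kenji ends → Kenji and Mateo overlap.
Sana starts after Kenji ends, so Kenji has no further overlaps.
Sana starts before Mateo ends → Mateo and Sana overlap.
Elena starts after Mateo ends, so Mateo has no further overlaps.
Elena starts before Sana ends → Sana and Elena overlap.
Mei starts before Sana ends → Sana and Mei overlap.
Hannah starts after Sana ends, so Sana has no further overlaps.
Mei starts before Elena ends → Elena and Mei overlap.
Hannah starts before Elena ends → Elena and Hannah overlap.
Yusuf starts after Elena ends, so Elena has no further overlaps.
Hannah starts before Mei ends → Mei and Hannah overlap.
Yusuf starts after Mei ends, so Mei has no further overlaps.
Yusuf starts before Hannah ends → Hannah and Yusuf overlap.
Lucia starts after Hannah ends.
Lucia starts after Yusuf ends.
Overlapping pairs: Elena & Hannah, Elena & Mei, Elena & Sana, Hannah & Mei, Hannah & Yusuf, Kenji & Mateo, Kenji & Ravi, Mateo & Sana, Mei & Sana — 9 in total.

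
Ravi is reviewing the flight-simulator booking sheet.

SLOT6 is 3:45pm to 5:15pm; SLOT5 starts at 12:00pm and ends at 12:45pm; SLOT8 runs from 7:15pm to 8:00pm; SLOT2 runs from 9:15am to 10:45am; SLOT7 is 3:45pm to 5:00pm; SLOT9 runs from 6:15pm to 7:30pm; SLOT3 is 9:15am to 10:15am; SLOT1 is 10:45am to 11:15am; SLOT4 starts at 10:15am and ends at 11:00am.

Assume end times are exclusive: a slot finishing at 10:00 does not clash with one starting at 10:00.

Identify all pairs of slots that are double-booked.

SLOT1 & SLOT4, SLOT2 & SLOT3, SLOT2 & SLOT4, SLOT6 & SLOT7, SLOT8 & SLOT9

Sorted by start: SLOT2, SLOT3, SLOT4, SLOT1, SLOT5, SLOT6, SLOT7, SLOT9, SLOT8.
SLOT3 starts before SLOT2 ends → SLOT2 and SLOT3 overlap.
SLOT4 starts before SLOT2 ends → SLOT2 and SLOT4 overlap.
SLOT1 starts exactly when SLOT2 ends (back-to-back, no overlap); SLOT2 is clear from here.
SLOT4 starts exactly when SLOT3 ends (back-to-back, no overlap); SLOT3 is clear from here.
SLOT1 starts before SLOT4 ends → SLOT4 and SLOT1 overlap.
SLOT5 starts after SLOT4 ends; SLOT4 is clear from here.
SLOT5 starts after SLOT1 ends; SLOT1 is clear from here.
SLOT6 starts after SLOT5 ends; SLOT5 is clear from here.
SLOT7 starts before SLOT6 ends → SLOT6 and SLOT7 overlap.
SLOT9 starts after SLOT6 ends; SLOT6 is clear from here.
SLOT9 starts after SLOT7 ends; SLOT7 is clear from here.
SLOT8 starts before SLOT9 ends → SLOT9 and SLOT8 overlap.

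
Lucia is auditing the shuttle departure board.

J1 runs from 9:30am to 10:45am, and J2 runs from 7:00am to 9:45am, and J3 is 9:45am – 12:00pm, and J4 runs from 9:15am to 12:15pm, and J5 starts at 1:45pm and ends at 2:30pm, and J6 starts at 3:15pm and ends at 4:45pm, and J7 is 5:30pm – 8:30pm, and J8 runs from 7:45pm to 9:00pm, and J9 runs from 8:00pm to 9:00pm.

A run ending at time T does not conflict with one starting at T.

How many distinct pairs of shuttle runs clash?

8

Sorted by start: J2, J4, J1, J3, J5, J6, J7, J8, J9.
J4 starts before J2 ends → J2 and J4 overlap.
J1 starts before J2 ends → J2 and J1 overlap.
J3 starts exactly when J2 ends (back-to-back, no overlap), so nothing later overlaps J2 either.
J1 starts before J4 ends → J4 and J1 overlap.
J3 starts before J4 ends → J4 and J3 overlap.
J5 starts after J4 ends, so nothing later overlaps J4 either.
J3 starts before J1 ends → J1 and J3 overlap.
J5 starts after J1 ends, so nothing later overlaps J1 either.
J5 starts after J3 ends, so nothing later overlaps J3 either.
J6 starts after J5 ends, so nothing later overlaps J5 either.
J7 starts after J6 ends, so nothing later overlaps J6 either.
J8 starts before J7 ends → J7 and J8 overlap.
J9 starts before J7 ends → J7 and J9 overlap.
J9 starts before J8 ends → J8 and J9 overlap.
Overlapping pairs: J1 & J2, J1 & J3, J1 & J4, J2 & J4, J3 & J4, J7 & J8, J7 & J9, J8 & J9 — 8 in total.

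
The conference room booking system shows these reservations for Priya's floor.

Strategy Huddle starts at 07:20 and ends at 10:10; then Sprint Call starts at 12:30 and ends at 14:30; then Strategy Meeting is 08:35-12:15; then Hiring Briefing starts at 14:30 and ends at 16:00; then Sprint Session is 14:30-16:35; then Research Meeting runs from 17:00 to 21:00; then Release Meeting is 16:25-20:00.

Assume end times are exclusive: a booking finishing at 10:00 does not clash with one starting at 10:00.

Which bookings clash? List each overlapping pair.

Sorted by start: Strategy Huddle, Strategy Meeting, Sprint Call, Hiring Briefing, Sprint Session, Release Meeting, Research Meeting.
Strategy Meeting starts before Strategy Huddle ends → Strategy Huddle and Strategy Meeting overlap.
Sprint Call starts after Strategy Huddle ends — done with Strategy Huddle.
Sprint Call starts after Strategy Meeting ends — done with Strategy Meeting.
Hiring Briefing starts exactly when Sprint Call ends (back-to-back, no overlap) — done with Sprint Call.
Sprint Session starts before Hiring Briefing ends → Hiring Briefing and Sprint Session overlap.
Release Meeting starts after Hiring Briefing ends — done with Hiring Briefing.
Release Meeting starts before Sprint Session ends → Sprint Session and Release Meeting overlap.
Research Meeting starts after Sprint Session ends.
Research Meeting starts before Release Meeting ends → Release Meeting and Research Meeting overlap.

Hiring Briefing & Sprint Session, Release Meeting & Research Meeting, Release Meeting & Sprint Session, Strategy Huddle & Strategy Meeting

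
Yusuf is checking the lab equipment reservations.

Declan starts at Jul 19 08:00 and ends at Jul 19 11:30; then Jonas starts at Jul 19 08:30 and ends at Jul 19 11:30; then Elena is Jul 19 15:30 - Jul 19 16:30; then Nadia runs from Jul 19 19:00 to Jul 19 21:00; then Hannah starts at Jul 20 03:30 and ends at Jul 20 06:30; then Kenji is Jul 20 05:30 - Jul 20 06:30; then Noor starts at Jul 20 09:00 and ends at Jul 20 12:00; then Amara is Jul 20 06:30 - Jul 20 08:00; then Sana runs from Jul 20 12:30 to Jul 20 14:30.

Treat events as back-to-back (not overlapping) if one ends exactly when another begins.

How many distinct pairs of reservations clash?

2

Check each pair: they overlap iff neither finishes before the other starts.
Sorted by start: Declan, Jonas, Elena, Nadia, Hannah, Kenji, Amara, Noor, Sana.
Jonas starts before Declan ends → Declan and Jonas overlap.
Elena starts after Declan ends; Declan is clear from here.
Elena starts after Jonas ends; Jonas is clear from here.
Nadia starts after Elena ends; Elena is clear from here.
Hannah starts after Nadia ends; Nadia is clear from here.
Kenji starts before Hannah ends → Hannah and Kenji overlap.
Amara starts exactly when Hannah ends (back-to-back, no overlap); Hannah is clear from here.
Amara starts exactly when Kenji ends (back-to-back, no overlap); Kenji is clear from here.
Noor starts after Amara ends; Amara is clear from here.
Sana starts after Noor ends.
Overlapping pairs: Declan & Jonas, Hannah & Kenji — 2 in total.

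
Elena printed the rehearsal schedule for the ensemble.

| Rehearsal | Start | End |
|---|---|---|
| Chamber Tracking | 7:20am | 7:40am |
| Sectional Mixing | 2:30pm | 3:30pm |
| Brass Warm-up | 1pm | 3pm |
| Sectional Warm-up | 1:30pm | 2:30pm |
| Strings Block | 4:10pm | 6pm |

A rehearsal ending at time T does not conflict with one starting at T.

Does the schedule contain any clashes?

Check each pair: they overlap iff neither finishes before the other starts.
Sorted by start: Chamber Tracking, Brass Warm-up, Sectional Warm-up, Sectional Mixing, Strings Block.
Brass Warm-up starts after Chamber Tracking ends, so Chamber Tracking has no further overlaps.
Sectional Warm-up starts before Brass Warm-up ends → Brass Warm-up and Sectional Warm-up overlap.
That's a conflict, so the schedule is not conflict-free.

Yes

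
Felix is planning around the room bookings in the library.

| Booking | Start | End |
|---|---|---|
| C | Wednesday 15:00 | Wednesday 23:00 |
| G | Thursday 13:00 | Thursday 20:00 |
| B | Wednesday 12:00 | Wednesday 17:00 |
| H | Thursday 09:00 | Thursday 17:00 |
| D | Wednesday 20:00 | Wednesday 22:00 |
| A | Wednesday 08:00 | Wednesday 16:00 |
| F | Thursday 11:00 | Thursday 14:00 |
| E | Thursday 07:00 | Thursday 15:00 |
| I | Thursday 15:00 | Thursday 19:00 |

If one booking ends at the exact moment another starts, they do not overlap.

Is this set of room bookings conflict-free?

Two intervals overlap when each starts before the other ends.
Sorted by start: A, B, C, D, E, H, F, G, I.
B starts before A ends → A and B overlap.
That's a conflict, so the schedule is not conflict-free.

No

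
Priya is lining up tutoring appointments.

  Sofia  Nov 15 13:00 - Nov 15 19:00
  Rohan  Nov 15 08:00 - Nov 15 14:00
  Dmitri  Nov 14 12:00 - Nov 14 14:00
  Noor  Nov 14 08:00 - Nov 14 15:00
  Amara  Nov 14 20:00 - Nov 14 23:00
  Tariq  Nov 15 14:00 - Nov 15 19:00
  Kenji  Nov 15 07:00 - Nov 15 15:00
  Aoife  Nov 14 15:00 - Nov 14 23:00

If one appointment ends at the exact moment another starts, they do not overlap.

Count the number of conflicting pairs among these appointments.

7

Sorted by start: Noor, Dmitri, Aoife, Amara, Kenji, Rohan, Sofia, Tariq.
Dmitri starts before Noor ends → Noor and Dmitri overlap.
Aoife starts exactly when Noor ends (back-to-back, no overlap), so Noor has no further overlaps.
Aoife starts after Dmitri ends, so Dmitri has no further overlaps.
Amara starts before Aoife ends → Aoife and Amara overlap.
Kenji starts after Aoife ends, so Aoife has no further overlaps.
Kenji starts after Amara ends, so Amara has no further overlaps.
Rohan starts before Kenji ends → Kenji and Rohan overlap.
Sofia starts before Kenji ends → Kenji and Sofia overlap.
Tariq starts before Kenji ends → Kenji and Tariq overlap.
Sofia starts before Rohan ends → Rohan and Sofia overlap.
Tariq starts exactly when Rohan ends (back-to-back, no overlap).
Tariq starts before Sofia ends → Sofia and Tariq overlap.
Overlapping pairs: Amara & Aoife, Dmitri & Noor, Kenji & Rohan, Kenji & Sofia, Kenji & Tariq, Rohan & Sofia, Sofia & Tariq — 7 in total.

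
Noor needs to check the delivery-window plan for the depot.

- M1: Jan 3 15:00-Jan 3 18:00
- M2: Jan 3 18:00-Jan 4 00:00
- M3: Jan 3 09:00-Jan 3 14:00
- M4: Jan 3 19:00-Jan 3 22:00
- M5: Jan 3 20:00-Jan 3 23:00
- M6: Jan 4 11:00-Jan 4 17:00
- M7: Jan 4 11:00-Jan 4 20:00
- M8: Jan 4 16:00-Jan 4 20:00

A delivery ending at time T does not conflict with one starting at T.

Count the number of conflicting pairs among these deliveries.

Sorted by start: M3, M1, M2, M4, M5, M6, M7, M8.
M1 starts after M3 ends, so nothing later overlaps M3 either.
M2 starts exactly when M1 ends (back-to-back, no overlap), so nothing later overlaps M1 either.
M4 starts before M2 ends → M2 and M4 overlap.
M5 starts before M2 ends → M2 and M5 overlap.
M6 starts after M2 ends, so nothing later overlaps M2 either.
M5 starts before M4 ends → M4 and M5 overlap.
M6 starts after M4 ends, so nothing later overlaps M4 either.
M6 starts after M5 ends, so nothing later overlaps M5 either.
M7 starts before M6 ends → M6 and M7 overlap.
M8 starts before M6 ends → M6 and M8 overlap.
M8 starts before M7 ends → M7 and M8 overlap.
Overlapping pairs: M2 & M4, M2 & M5, M4 & M5, M6 & M7, M6 & M8, M7 & M8 — 6 in total.

6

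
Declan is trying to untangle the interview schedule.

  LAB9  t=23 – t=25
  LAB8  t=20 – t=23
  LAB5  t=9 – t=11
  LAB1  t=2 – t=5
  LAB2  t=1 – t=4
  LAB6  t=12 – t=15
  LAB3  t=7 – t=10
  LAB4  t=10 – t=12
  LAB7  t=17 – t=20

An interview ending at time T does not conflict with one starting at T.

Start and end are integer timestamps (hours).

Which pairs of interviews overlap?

Check each pair: they overlap iff neither finishes before the other starts.
Sorted by start: LAB2, LAB1, LAB3, LAB5, LAB4, LAB6, LAB7, LAB8, LAB9.
LAB1 starts before LAB2 ends → LAB2 and LAB1 overlap.
LAB3 starts after LAB2 ends, so LAB2 has no further overlaps.
LAB3 starts after LAB1 ends, so LAB1 has no further overlaps.
LAB5 starts before LAB3 ends → LAB3 and LAB5 overlap.
LAB4 starts exactly when LAB3 ends (back-to-back, no overlap), so LAB3 has no further overlaps.
LAB4 starts before LAB5 ends → LAB5 and LAB4 overlap.
LAB6 starts after LAB5 ends, so LAB5 has no further overlaps.
LAB6 starts exactly when LAB4 ends (back-to-back, no overlap), so LAB4 has no further overlaps.
LAB7 starts after LAB6 ends, so LAB6 has no further overlaps.
LAB8 starts exactly when LAB7 ends (back-to-back, no overlap), so LAB7 has no further overlaps.
LAB9 starts exactly when LAB8 ends (back-to-back, no overlap).

LAB1 & LAB2, LAB3 & LAB5, LAB4 & LAB5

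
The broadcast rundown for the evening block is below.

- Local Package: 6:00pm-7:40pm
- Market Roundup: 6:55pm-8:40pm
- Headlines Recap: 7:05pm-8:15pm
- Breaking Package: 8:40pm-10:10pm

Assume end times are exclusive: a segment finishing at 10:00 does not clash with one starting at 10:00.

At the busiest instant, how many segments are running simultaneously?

3

Walk through starts and ends in time order (an end at T is processed before a start at T):
6:00pm start Local Package → 1
6:55pm start Market Roundup → 2
7:05pm start Headlines Recap → 3
7:40pm end Local Package → 2
8:15pm end Headlines Recap → 1
8:40pm end Market Roundup → 0
8:40pm start Breaking Package → 1
10:10pm end Breaking Package → 0
Peak is 3, at 7:05pm (Headlines Recap, Local Package, Market Roundup).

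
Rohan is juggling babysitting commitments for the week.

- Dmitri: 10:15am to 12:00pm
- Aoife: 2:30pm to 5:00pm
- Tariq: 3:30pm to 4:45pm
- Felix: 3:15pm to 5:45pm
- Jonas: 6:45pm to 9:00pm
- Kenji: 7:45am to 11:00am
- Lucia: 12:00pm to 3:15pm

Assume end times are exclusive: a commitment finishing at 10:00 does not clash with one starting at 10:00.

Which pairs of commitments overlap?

Check each pair: they overlap iff neither finishes before the other starts.
Sorted by start: Kenji, Dmitri, Lucia, Aoife, Felix, Tariq, Jonas.
Dmitri starts before Kenji ends → Kenji and Dmitri overlap.
Lucia starts after Kenji ends, so Kenji has no further overlaps.
Lucia starts exactly when Dmitri ends (back-to-back, no overlap), so Dmitri has no further overlaps.
Aoife starts before Lucia ends → Lucia and Aoife overlap.
Felix starts exactly when Lucia ends (back-to-back, no overlap), so Lucia has no further overlaps.
Felix starts before Aoife ends → Aoife and Felix overlap.
Tariq starts before Aoife ends → Aoife and Tariq overlap.
Jonas starts after Aoife ends.
Tariq starts before Felix ends → Felix and Tariq overlap.
Jonas starts after Felix ends.
Jonas starts after Tariq ends.

Aoife & Felix, Aoife & Lucia, Aoife & Tariq, Dmitri & Kenji, Felix & Tariq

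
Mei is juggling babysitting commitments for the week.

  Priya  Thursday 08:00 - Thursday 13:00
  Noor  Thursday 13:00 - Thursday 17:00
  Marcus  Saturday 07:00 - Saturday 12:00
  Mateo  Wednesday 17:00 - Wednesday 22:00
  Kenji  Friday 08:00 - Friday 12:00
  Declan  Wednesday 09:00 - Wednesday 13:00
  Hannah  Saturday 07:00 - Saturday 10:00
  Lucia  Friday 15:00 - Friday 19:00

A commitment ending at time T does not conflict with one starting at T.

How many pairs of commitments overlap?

1

Sorted by start: Declan, Mateo, Priya, Noor, Kenji, Lucia, Marcus, Hannah.
Mateo starts after Declan ends — done with Declan.
Priya starts after Mateo ends — done with Mateo.
Noor starts exactly when Priya ends (back-to-back, no overlap) — done with Priya.
Kenji starts after Noor ends — done with Noor.
Lucia starts after Kenji ends — done with Kenji.
Marcus starts after Lucia ends — done with Lucia.
Hannah starts before Marcus ends → Marcus and Hannah overlap.
Overlapping pairs: Hannah & Marcus — 1 in total.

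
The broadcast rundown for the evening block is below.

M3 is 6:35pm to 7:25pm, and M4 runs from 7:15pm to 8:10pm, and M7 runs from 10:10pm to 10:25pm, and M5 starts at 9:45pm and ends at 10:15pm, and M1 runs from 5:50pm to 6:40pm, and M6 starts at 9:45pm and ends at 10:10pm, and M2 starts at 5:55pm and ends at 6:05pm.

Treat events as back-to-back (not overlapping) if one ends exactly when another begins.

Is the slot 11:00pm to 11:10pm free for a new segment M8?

M1: ends 6:40pm at or before M8 starts 11:00pm → clear.
M2: ends 6:05pm at or before M8 starts 11:00pm → clear.
M3: ends 7:25pm at or before M8 starts 11:00pm → clear.
M4: ends 8:10pm at or before M8 starts 11:00pm → clear.
M5: ends 10:15pm at or before M8 starts 11:00pm → clear.
M6: ends 10:10pm at or before M8 starts 11:00pm → clear.
M7: ends 10:25pm at or before M8 starts 11:00pm → clear.

Yes — the slot is free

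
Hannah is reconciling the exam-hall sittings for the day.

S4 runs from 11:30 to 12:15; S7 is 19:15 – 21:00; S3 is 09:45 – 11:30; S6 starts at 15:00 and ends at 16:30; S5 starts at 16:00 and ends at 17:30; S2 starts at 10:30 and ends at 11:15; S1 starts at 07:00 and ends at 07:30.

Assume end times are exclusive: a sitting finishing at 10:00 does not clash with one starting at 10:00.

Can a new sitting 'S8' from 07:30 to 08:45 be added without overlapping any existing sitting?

S1: ends 07:30 at or before S8 starts 07:30 → clear.
S3: starts 09:45 at or after S8 ends 08:45 → clear.
S2: starts 10:30 at or after S8 ends 08:45 → clear.
S4: starts 11:30 at or after S8 ends 08:45 → clear.
S6: starts 15:00 at or after S8 ends 08:45 → clear.
S5: starts 16:00 at or after S8 ends 08:45 → clear.
S7: starts 19:15 at or after S8 ends 08:45 → clear.

Yes — the slot is free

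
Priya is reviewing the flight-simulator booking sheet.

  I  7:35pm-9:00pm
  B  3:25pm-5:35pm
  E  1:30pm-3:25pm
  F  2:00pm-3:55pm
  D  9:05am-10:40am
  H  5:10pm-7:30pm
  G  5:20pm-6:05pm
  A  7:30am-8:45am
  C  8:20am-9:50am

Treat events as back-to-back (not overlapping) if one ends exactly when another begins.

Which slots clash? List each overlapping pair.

A & C, B & F, B & G, B & H, C & D, E & F, G & H

Sorted by start: A, C, D, E, F, B, H, G, I.
C starts before A ends → A and C overlap.
D starts after A ends — done with A.
D starts before C ends → C and D overlap.
E starts after C ends — done with C.
E starts after D ends — done with D.
F starts before E ends → E and F overlap.
B starts exactly when E ends (back-to-back, no overlap) — done with E.
B starts before F ends → F and B overlap.
H starts after F ends — done with F.
H starts before B ends → B and H overlap.
G starts before B ends → B and G overlap.
I starts after B ends.
G starts before H ends → H and G overlap.
I starts after H ends.
I starts after G ends.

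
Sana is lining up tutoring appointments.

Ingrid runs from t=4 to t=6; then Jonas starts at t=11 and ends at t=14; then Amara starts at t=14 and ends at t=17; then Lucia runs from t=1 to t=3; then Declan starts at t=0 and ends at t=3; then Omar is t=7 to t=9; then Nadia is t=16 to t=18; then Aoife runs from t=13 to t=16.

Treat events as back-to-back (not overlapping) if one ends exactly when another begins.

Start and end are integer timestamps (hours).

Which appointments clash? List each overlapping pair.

Check each pair: they overlap iff neither finishes before the other starts.
Sorted by start: Declan, Lucia, Ingrid, Omar, Jonas, Aoife, Amara, Nadia.
Lucia starts before Declan ends → Declan and Lucia overlap.
Ingrid starts after Declan ends — done with Declan.
Ingrid starts after Lucia ends — done with Lucia.
Omar starts after Ingrid ends — done with Ingrid.
Jonas starts after Omar ends — done with Omar.
Aoife starts before Jonas ends → Jonas and Aoife overlap.
Amara starts exactly when Jonas ends (back-to-back, no overlap) — done with Jonas.
Amara starts before Aoife ends → Aoife and Amara overlap.
Nadia starts exactly when Aoife ends (back-to-back, no overlap).
Nadia starts before Amara ends → Amara and Nadia overlap.

Amara & Aoife, Amara & Nadia, Aoife & Jonas, Declan & Lucia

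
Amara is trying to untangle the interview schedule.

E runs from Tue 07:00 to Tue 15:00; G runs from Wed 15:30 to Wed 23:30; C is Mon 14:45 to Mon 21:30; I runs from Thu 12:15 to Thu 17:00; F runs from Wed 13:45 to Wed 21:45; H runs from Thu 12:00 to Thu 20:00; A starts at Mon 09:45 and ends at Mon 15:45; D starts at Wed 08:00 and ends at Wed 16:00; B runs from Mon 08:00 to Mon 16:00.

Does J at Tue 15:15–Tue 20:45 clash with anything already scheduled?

No — it doesn't clash with anything

B: ends Mon 16:00 at or before J starts Tue 15:15 → clear.
A: ends Mon 15:45 at or before J starts Tue 15:15 → clear.
C: ends Mon 21:30 at or before J starts Tue 15:15 → clear.
E: ends Tue 15:00 at or before J starts Tue 15:15 → clear.
D: starts Wed 08:00 at or after J ends Tue 20:45 → clear.
F: starts Wed 13:45 at or after J ends Tue 20:45 → clear.
G: starts Wed 15:30 at or after J ends Tue 20:45 → clear.
H: starts Thu 12:00 at or after J ends Tue 20:45 → clear.
I: starts Thu 12:15 at or after J ends Tue 20:45 → clear.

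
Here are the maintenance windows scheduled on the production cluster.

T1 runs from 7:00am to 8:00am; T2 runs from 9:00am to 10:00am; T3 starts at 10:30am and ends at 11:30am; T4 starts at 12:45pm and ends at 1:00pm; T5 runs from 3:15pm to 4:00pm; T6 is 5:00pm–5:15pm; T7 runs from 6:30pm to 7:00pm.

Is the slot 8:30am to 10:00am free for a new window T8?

T1: ends 8:00am at or before T8 starts 8:30am → clear.
T2: starts 9:00am before T8 ends 10:00am, and ends 10:00am after T8 starts 8:30am → overlap.
T3: starts 10:30am at or after T8 ends 10:00am → clear.
T4: starts 12:45pm at or after T8 ends 10:00am → clear.
T5: starts 3:15pm at or after T8 ends 10:00am → clear.
T6: starts 5:00pm at or after T8 ends 10:00am → clear.
T7: starts 6:30pm at or after T8 ends 10:00am → clear.
T8 overlaps T2.

No — it overlaps T2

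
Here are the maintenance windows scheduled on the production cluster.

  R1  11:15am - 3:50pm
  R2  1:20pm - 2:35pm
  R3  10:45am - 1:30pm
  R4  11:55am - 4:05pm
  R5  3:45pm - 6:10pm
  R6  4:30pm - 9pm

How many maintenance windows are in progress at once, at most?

4

Sort all start/end points and keep a running count:
10:45am start R3 → 1
11:15am start R1 → 2
11:55am start R4 → 3
1:20pm start R2 → 4
1:30pm end R3 → 3
2:35pm end R2 → 2
3:45pm start R5 → 3
3:50pm end R1 → 2
4:05pm end R4 → 1
4:30pm start R6 → 2
6:10pm end R5 → 1
9pm end R6 → 0
Peak is 4, at 1:20pm (R1, R2, R3, R4).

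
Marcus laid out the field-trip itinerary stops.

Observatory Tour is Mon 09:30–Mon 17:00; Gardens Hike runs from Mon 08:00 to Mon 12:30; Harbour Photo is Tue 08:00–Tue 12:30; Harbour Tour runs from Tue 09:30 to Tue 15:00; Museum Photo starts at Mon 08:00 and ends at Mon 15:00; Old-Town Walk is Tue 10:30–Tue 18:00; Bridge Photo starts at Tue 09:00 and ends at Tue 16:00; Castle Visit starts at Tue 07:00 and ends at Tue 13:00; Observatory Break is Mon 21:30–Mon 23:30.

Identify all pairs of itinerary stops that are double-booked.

Bridge Photo & Castle Visit, Bridge Photo & Harbour Photo, Bridge Photo & Harbour Tour, Bridge Photo & Old-Town Walk, Castle Visit & Harbour Photo, Castle Visit & Harbour Tour, Castle Visit & Old-Town Walk, Gardens Hike & Museum Photo, Gardens Hike & Observatory Tour, Harbour Photo & Harbour Tour, Harbour Photo & Old-Town Walk, Harbour Tour & Old-Town Walk, Museum Photo & Observatory Tour

Sorted by start: Museum Photo, Gardens Hike, Observatory Tour, Observatory Break, Castle Visit, Harbour Photo, Bridge Photo, Harbour Tour, Old-Town Walk.
Gardens Hike starts before Museum Photo ends → Museum Photo and Gardens Hike overlap.
Observatory Tour starts before Museum Photo ends → Museum Photo and Observatory Tour overlap.
Observatory Break starts after Museum Photo ends, so nothing later overlaps Museum Photo either.
Observatory Tour starts before Gardens Hike ends → Gardens Hike and Observatory Tour overlap.
Observatory Break starts after Gardens Hike ends, so nothing later overlaps Gardens Hike either.
Observatory Break starts after Observatory Tour ends, so nothing later overlaps Observatory Tour either.
Castle Visit starts after Observatory Break ends, so nothing later overlaps Observatory Break either.
Harbour Photo starts before Castle Visit ends → Castle Visit and Harbour Photo overlap.
Bridge Photo starts before Castle Visit ends → Castle Visit and Bridge Photo overlap.
Harbour Tour starts before Castle Visit ends → Castle Visit and Harbour Tour overlap.
Old-Town Walk starts before Castle Visit ends → Castle Visit and Old-Town Walk overlap.
Bridge Photo starts before Harbour Photo ends → Harbour Photo and Bridge Photo overlap.
Harbour Tour starts before Harbour Photo ends → Harbour Photo and Harbour Tour overlap.
Old-Town Walk starts before Harbour Photo ends → Harbour Photo and Old-Town Walk overlap.
Harbour Tour starts before Bridge Photo ends → Bridge Photo and Harbour Tour overlap.
Old-Town Walk starts before Bridge Photo ends → Bridge Photo and Old-Town Walk overlap.
Old-Town Walk starts before Harbour Tour ends → Harbour Tour and Old-Town Walk overlap.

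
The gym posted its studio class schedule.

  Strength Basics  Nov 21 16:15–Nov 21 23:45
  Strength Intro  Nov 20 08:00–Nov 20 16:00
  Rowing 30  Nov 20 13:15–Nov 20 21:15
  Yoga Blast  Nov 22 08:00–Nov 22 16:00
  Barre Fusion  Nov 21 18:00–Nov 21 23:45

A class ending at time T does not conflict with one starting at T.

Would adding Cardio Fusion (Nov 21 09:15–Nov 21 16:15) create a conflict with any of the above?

No — it doesn't clash with anything

Strength Intro: ends Nov 20 16:00 at or before Cardio Fusion starts Nov 21 09:15 → clear.
Rowing 30: ends Nov 20 21:15 at or before Cardio Fusion starts Nov 21 09:15 → clear.
Strength Basics: starts Nov 21 16:15 at or after Cardio Fusion ends Nov 21 16:15 → clear.
Barre Fusion: starts Nov 21 18:00 at or after Cardio Fusion ends Nov 21 16:15 → clear.
Yoga Blast: starts Nov 22 08:00 at or after Cardio Fusion ends Nov 21 16:15 → clear.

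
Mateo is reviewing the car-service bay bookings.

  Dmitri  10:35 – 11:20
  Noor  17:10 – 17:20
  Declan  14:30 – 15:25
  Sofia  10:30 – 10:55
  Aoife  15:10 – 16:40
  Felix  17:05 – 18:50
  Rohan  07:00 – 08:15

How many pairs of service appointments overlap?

3

Sorted by start: Rohan, Sofia, Dmitri, Declan, Aoife, Felix, Noor.
Sofia starts after Rohan ends — done with Rohan.
Dmitri starts before Sofia ends → Sofia and Dmitri overlap.
Declan starts after Sofia ends — done with Sofia.
Declan starts after Dmitri ends — done with Dmitri.
Aoife starts before Declan ends → Declan and Aoife overlap.
Felix starts after Declan ends — done with Declan.
Felix starts after Aoife ends — done with Aoife.
Noor starts before Felix ends → Felix and Noor overlap.
Overlapping pairs: Aoife & Declan, Dmitri & Sofia, Felix & Noor — 3 in total.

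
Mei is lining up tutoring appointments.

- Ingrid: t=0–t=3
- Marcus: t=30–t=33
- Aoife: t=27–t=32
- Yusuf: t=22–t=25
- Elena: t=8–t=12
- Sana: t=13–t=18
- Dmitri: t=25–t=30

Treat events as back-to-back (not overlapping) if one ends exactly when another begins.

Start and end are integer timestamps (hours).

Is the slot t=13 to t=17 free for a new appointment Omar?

No — it overlaps Sana

Ingrid: ends t=3 at or before Omar starts t=13 → clear.
Elena: ends t=12 at or before Omar starts t=13 → clear.
Sana: starts t=13 before Omar ends t=17, and ends t=18 after Omar starts t=13 → overlap.
Yusuf: starts t=22 at or after Omar ends t=17 → clear.
Dmitri: starts t=25 at or after Omar ends t=17 → clear.
Aoife: starts t=27 at or after Omar ends t=17 → clear.
Marcus: starts t=30 at or after Omar ends t=17 → clear.
Omar overlaps Sana.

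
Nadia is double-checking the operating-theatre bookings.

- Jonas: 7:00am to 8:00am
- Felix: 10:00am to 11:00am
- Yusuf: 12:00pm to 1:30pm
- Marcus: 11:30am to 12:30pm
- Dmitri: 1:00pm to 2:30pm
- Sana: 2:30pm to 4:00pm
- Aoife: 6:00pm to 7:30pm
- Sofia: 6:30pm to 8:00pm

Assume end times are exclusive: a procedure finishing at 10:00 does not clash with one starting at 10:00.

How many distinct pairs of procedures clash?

Sorted by start: Jonas, Felix, Marcus, Yusuf, Dmitri, Sana, Aoife, Sofia.
Felix starts after Jonas ends; Jonas is clear from here.
Marcus starts after Felix ends; Felix is clear from here.
Yusuf starts before Marcus ends → Marcus and Yusuf overlap.
Dmitri starts after Marcus ends; Marcus is clear from here.
Dmitri starts before Yusuf ends → Yusuf and Dmitri overlap.
Sana starts after Yusuf ends; Yusuf is clear from here.
Sana starts exactly when Dmitri ends (back-to-back, no overlap); Dmitri is clear from here.
Aoife starts after Sana ends; Sana is clear from here.
Sofia starts before Aoife ends → Aoife and Sofia overlap.
Overlapping pairs: Aoife & Sofia, Dmitri & Yusuf, Marcus & Yusuf — 3 in total.

3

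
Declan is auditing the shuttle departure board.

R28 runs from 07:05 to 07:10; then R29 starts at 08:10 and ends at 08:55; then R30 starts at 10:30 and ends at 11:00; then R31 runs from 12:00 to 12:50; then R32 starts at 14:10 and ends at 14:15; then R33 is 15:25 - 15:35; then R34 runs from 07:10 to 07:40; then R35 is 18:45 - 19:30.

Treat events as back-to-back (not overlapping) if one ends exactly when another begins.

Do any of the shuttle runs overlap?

No

Sorted by start: R28, R34, R29, R30, R31, R32, R33, R35.
R34 starts exactly when R28 ends (back-to-back, no overlap), so R28 has no further overlaps.
R29 starts after R34 ends, so R34 has no further overlaps.
R30 starts after R29 ends, so R29 has no further overlaps.
R31 starts after R30 ends, so R30 has no further overlaps.
R32 starts after R31 ends, so R31 has no further overlaps.
R33 starts after R32 ends, so R32 has no further overlaps.
R35 starts after R33 ends.
Every pair is clear; the schedule has no overlaps.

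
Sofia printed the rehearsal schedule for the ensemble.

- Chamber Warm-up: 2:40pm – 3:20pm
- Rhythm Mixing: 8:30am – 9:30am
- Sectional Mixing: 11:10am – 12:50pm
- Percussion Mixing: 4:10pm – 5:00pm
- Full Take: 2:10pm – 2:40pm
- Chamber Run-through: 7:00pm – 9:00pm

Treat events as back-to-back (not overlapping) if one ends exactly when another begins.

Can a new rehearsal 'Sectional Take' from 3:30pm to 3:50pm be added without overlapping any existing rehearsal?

Yes — the slot is free

Rhythm Mixing: ends 9:30am at or before Sectional Take starts 3:30pm → clear.
Sectional Mixing: ends 12:50pm at or before Sectional Take starts 3:30pm → clear.
Full Take: ends 2:40pm at or before Sectional Take starts 3:30pm → clear.
Chamber Warm-up: ends 3:20pm at or before Sectional Take starts 3:30pm → clear.
Percussion Mixing: starts 4:10pm at or after Sectional Take ends 3:50pm → clear.
Chamber Run-through: starts 7:00pm at or after Sectional Take ends 3:50pm → clear.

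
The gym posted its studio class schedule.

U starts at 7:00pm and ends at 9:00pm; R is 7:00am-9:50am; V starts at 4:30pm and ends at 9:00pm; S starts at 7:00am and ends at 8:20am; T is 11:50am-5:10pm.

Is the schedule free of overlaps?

No

Two intervals overlap when each starts before the other ends.
Sorted by start: R, S, T, V, U.
S starts before R ends → R and S overlap.
That's a conflict, so the schedule is not conflict-free.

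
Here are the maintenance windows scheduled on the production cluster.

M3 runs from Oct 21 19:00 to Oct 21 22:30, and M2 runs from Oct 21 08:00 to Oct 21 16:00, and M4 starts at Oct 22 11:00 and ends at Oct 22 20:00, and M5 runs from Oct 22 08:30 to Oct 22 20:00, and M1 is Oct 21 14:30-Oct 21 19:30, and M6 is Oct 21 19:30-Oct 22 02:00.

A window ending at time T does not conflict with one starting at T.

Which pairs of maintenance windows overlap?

M1 & M2, M1 & M3, M3 & M6, M4 & M5

Two intervals overlap when each starts before the other ends.
Sorted by start: M2, M1, M3, M6, M5, M4.
M1 starts before M2 ends → M2 and M1 overlap.
M3 starts after M2 ends, so nothing later overlaps M2 either.
M3 starts before M1 ends → M1 and M3 overlap.
M6 starts exactly when M1 ends (back-to-back, no overlap), so nothing later overlaps M1 either.
M6 starts before M3 ends → M3 and M6 overlap.
M5 starts after M3 ends, so nothing later overlaps M3 either.
M5 starts after M6 ends, so nothing later overlaps M6 either.
M4 starts before M5 ends → M5 and M4 overlap.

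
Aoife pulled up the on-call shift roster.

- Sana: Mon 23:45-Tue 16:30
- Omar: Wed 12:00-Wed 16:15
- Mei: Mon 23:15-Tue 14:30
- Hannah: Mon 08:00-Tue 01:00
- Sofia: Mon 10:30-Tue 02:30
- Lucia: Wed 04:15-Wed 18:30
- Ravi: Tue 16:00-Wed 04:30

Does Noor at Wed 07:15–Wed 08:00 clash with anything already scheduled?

Hannah: ends Tue 01:00 at or before Noor starts Wed 07:15 → clear.
Sofia: ends Tue 02:30 at or before Noor starts Wed 07:15 → clear.
Mei: ends Tue 14:30 at or before Noor starts Wed 07:15 → clear.
Sana: ends Tue 16:30 at or before Noor starts Wed 07:15 → clear.
Ravi: ends Wed 04:30 at or before Noor starts Wed 07:15 → clear.
Lucia: starts Wed 04:15 before Noor ends Wed 08:00, and ends Wed 18:30 after Noor starts Wed 07:15 → overlap.
Omar: starts Wed 12:00 at or after Noor ends Wed 08:00 → clear.
Noor overlaps Lucia.

Yes — it overlaps Lucia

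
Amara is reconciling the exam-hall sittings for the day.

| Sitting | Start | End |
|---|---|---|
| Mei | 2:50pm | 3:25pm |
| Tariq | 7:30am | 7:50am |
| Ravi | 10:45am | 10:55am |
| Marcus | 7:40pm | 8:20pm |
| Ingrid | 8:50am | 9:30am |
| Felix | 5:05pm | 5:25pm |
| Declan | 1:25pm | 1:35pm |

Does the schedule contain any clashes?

No

Check each pair: they overlap iff neither finishes before the other starts.
Sorted by start: Tariq, Ingrid, Ravi, Declan, Mei, Felix, Marcus.
Ingrid starts after Tariq ends, so Tariq has no further overlaps.
Ravi starts after Ingrid ends, so Ingrid has no further overlaps.
Declan starts after Ravi ends, so Ravi has no further overlaps.
Mei starts after Declan ends, so Declan has no further overlaps.
Felix starts after Mei ends, so Mei has no further overlaps.
Marcus starts after Felix ends.
Every pair is clear; the schedule has no overlaps.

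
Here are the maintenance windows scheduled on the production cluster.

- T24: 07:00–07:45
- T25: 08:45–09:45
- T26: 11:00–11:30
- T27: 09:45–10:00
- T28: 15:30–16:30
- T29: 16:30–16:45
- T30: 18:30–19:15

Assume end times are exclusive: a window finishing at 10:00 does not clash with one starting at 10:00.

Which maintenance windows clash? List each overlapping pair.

Check each pair: they overlap iff neither finishes before the other starts.
Sorted by start: T24, T25, T27, T26, T28, T29, T30.
T25 starts after T24 ends, so T24 has no further overlaps.
T27 starts exactly when T25 ends (back-to-back, no overlap), so T25 has no further overlaps.
T26 starts after T27 ends, so T27 has no further overlaps.
T28 starts after T26 ends, so T26 has no further overlaps.
T29 starts exactly when T28 ends (back-to-back, no overlap), so T28 has no further overlaps.
T30 starts after T29 ends.

none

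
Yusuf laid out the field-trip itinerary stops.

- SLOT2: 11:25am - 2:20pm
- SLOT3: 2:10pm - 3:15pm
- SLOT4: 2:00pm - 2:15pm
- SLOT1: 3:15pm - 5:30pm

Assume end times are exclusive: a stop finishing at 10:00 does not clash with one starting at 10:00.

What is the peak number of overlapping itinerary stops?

3

Sweep the timeline, counting +1 at each start and −1 at each end (ends before starts at a tie):
11:25am start SLOT2 → 1
2:00pm start SLOT4 → 2
2:10pm start SLOT3 → 3
2:15pm end SLOT4 → 2
2:20pm end SLOT2 → 1
3:15pm end SLOT3 → 0
3:15pm start SLOT1 → 1
5:30pm end SLOT1 → 0
Peak is 3, at 2:10pm (SLOT2, SLOT3, SLOT4).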